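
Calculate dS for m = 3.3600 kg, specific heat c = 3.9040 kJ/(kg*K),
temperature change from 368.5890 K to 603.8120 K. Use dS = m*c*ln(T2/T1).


T2/T1 = 1.6382
ln(T2/T1) = 0.4936
dS = 3.3600 * 3.9040 * 0.4936 = 6.4745 kJ/K

6.4745 kJ/K


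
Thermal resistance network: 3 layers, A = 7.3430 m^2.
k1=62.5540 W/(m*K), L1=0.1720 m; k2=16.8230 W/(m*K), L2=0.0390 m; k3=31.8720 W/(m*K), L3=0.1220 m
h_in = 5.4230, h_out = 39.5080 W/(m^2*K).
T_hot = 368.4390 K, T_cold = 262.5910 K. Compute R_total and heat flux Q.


R_conv_in = 1/(5.4230*7.3430) = 0.0251
R_1 = 0.1720/(62.5540*7.3430) = 0.0004
R_2 = 0.0390/(16.8230*7.3430) = 0.0003
R_3 = 0.1220/(31.8720*7.3430) = 0.0005
R_conv_out = 1/(39.5080*7.3430) = 0.0034
R_total = 0.0298 K/W
Q = 105.8480 / 0.0298 = 3555.4332 W

R_total = 0.0298 K/W, Q = 3555.4332 W


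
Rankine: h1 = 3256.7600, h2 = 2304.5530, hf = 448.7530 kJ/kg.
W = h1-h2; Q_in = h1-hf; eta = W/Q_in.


W = 952.2070 kJ/kg
Q_in = 2808.0070 kJ/kg
eta = 0.3391 = 33.9104%

eta = 33.9104%


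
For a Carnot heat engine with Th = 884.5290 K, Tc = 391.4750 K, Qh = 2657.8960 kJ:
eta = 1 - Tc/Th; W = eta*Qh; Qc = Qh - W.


eta = 1 - 391.4750/884.5290 = 0.5574
W = 0.5574 * 2657.8960 = 1481.5639 kJ
Qc = 2657.8960 - 1481.5639 = 1176.3321 kJ

eta = 55.7420%, W = 1481.5639 kJ, Qc = 1176.3321 kJ


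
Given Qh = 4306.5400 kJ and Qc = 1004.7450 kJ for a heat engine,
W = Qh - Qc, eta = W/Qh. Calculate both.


W = 4306.5400 - 1004.7450 = 3301.7950 kJ
eta = 3301.7950 / 4306.5400 = 0.7667 = 76.6693%

W = 3301.7950 kJ, eta = 76.6693%


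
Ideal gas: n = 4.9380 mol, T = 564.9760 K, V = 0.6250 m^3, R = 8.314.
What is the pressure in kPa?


P = nRT/V = 4.9380 * 8.314 * 564.9760 / 0.6250
= 23194.8253 / 0.6250 = 37111.7204 Pa = 37.1117 kPa

37.1117 kPa


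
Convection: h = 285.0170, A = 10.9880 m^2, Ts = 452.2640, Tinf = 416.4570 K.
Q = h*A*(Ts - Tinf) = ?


dT = 35.8070 K
Q = 285.0170 * 10.9880 * 35.8070 = 112139.1737 W

112139.1737 W


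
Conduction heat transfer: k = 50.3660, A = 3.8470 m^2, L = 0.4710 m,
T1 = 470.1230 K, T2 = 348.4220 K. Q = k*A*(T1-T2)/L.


dT = 121.7010 K
Q = 50.3660 * 3.8470 * 121.7010 / 0.4710 = 50064.8463 W

50064.8463 W


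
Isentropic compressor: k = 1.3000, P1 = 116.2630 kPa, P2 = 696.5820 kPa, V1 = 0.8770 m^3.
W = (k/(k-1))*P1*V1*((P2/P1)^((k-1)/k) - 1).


(k-1)/k = 0.2308
(P2/P1)^exp = 1.5116
W = 4.3333 * 116.2630 * 0.8770 * (1.5116 - 1) = 226.0341 kJ

226.0341 kJ


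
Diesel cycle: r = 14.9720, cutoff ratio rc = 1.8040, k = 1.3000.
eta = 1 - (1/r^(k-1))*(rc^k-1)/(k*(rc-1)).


r^(k-1) = 2.2521
rc^k = 2.1533
eta = 0.5100 = 51.0036%

51.0036%


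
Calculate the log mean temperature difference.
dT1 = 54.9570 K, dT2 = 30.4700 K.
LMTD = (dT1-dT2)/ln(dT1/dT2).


dT1/dT2 = 1.8036
ln(dT1/dT2) = 0.5898
LMTD = 24.4870 / 0.5898 = 41.5169 K

41.5169 K


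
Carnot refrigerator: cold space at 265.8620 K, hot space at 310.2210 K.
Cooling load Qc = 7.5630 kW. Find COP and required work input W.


COP = 265.8620 / 44.3590 = 5.9934
W = 7.5630 / 5.9934 = 1.2619 kW

COP = 5.9934, W = 1.2619 kW


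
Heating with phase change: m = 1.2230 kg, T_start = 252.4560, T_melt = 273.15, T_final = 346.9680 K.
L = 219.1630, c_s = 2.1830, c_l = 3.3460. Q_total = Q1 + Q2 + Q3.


Q1 (sensible, solid) = 1.2230 * 2.1830 * 20.6940 = 55.2490 kJ
Q2 (latent) = 1.2230 * 219.1630 = 268.0363 kJ
Q3 (sensible, liquid) = 1.2230 * 3.3460 * 73.8180 = 302.0749 kJ
Q_total = 625.3603 kJ

625.3603 kJ


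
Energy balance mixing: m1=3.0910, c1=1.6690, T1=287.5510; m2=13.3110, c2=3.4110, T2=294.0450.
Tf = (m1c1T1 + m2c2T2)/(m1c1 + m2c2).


num = 14834.2074
den = 50.5627
Tf = 293.3824 K

293.3824 K


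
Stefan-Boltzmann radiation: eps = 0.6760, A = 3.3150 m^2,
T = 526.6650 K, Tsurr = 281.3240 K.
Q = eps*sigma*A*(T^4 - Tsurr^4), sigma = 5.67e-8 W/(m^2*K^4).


T^4 = 7.6937e+10
Tsurr^4 = 6.2636e+09
Q = 0.6760 * 5.67e-8 * 3.3150 * 7.0674e+10 = 8979.9064 W

8979.9064 W


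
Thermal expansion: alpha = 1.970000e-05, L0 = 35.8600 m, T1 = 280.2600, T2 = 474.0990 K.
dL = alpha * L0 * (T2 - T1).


dT = 193.8390 K
dL = 1.970000e-05 * 35.8600 * 193.8390 = 0.136936 m
L_final = 35.996936 m

dL = 0.136936 m


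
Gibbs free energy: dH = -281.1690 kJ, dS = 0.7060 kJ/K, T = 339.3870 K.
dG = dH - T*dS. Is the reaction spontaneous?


T*dS = 339.3870 * 0.7060 = 239.6072 kJ
dG = -281.1690 - 239.6072 = -520.7762 kJ (spontaneous)

dG = -520.7762 kJ, spontaneous


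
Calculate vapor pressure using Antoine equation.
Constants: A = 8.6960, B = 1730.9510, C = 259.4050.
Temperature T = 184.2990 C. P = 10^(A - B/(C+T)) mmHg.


C+T = 443.7040
B/(C+T) = 3.9011
log10(P) = 8.6960 - 3.9011 = 4.7949
P = 10^4.7949 = 62353.5167 mmHg

62353.5167 mmHg


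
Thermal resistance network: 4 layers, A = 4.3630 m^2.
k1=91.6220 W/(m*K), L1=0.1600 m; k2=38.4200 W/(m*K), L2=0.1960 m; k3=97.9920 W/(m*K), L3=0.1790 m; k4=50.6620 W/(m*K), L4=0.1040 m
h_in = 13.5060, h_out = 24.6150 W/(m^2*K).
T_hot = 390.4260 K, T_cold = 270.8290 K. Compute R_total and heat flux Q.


R_conv_in = 1/(13.5060*4.3630) = 0.0170
R_1 = 0.1600/(91.6220*4.3630) = 0.0004
R_2 = 0.1960/(38.4200*4.3630) = 0.0012
R_3 = 0.1790/(97.9920*4.3630) = 0.0004
R_4 = 0.1040/(50.6620*4.3630) = 0.0005
R_conv_out = 1/(24.6150*4.3630) = 0.0093
R_total = 0.0287 K/W
Q = 119.5970 / 0.0287 = 4161.2934 W

R_total = 0.0287 K/W, Q = 4161.2934 W


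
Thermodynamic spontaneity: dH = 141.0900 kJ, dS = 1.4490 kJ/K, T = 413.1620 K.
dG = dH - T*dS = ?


T*dS = 413.1620 * 1.4490 = 598.6717 kJ
dG = 141.0900 - 598.6717 = -457.5817 kJ (spontaneous)

dG = -457.5817 kJ, spontaneous


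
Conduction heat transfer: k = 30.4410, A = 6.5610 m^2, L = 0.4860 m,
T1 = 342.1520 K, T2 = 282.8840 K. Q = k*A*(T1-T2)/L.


dT = 59.2680 K
Q = 30.4410 * 6.5610 * 59.2680 / 0.4860 = 24356.3920 W

24356.3920 W


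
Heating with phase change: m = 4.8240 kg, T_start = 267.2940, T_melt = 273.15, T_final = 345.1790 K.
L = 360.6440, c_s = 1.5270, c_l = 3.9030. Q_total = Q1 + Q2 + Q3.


Q1 (sensible, solid) = 4.8240 * 1.5270 * 5.8560 = 43.1367 kJ
Q2 (latent) = 4.8240 * 360.6440 = 1739.7467 kJ
Q3 (sensible, liquid) = 4.8240 * 3.9030 * 72.0290 = 1356.1672 kJ
Q_total = 3139.0506 kJ

3139.0506 kJ


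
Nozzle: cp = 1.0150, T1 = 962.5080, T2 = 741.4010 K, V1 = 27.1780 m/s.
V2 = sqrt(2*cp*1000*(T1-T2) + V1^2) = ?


dT = 221.1070 K
2*cp*1000*dT = 448847.2100
V1^2 = 738.6437
V2 = sqrt(449585.8537) = 670.5116 m/s

670.5116 m/s


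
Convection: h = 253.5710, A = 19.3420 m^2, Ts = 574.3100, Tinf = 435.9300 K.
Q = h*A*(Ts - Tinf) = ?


dT = 138.3800 K
Q = 253.5710 * 19.3420 * 138.3800 = 678694.4356 W

678694.4356 W


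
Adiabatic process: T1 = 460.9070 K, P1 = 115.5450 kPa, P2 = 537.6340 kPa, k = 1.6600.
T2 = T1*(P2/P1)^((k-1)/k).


(k-1)/k = 0.3976
(P2/P1)^exp = 1.8428
T2 = 460.9070 * 1.8428 = 849.3732 K

849.3732 K


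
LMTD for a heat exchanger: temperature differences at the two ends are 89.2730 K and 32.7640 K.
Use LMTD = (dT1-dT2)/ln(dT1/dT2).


dT1/dT2 = 2.7247
ln(dT1/dT2) = 1.0024
LMTD = 56.5090 / 1.0024 = 56.3755 K

56.3755 K


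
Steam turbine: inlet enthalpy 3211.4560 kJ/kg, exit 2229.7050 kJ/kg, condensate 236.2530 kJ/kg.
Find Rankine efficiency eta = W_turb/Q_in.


W = 981.7510 kJ/kg
Q_in = 2975.2030 kJ/kg
eta = 0.3300 = 32.9978%

eta = 32.9978%


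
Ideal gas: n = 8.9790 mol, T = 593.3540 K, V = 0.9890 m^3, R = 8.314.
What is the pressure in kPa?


P = nRT/V = 8.9790 * 8.314 * 593.3540 / 0.9890
= 44294.7104 / 0.9890 = 44787.3714 Pa = 44.7874 kPa

44.7874 kPa


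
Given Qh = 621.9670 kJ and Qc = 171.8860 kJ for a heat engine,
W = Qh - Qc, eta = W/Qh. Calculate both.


W = 621.9670 - 171.8860 = 450.0810 kJ
eta = 450.0810 / 621.9670 = 0.7236 = 72.3641%

W = 450.0810 kJ, eta = 72.3641%


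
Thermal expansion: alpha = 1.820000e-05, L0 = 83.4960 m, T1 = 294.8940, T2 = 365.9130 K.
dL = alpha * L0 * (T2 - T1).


dT = 71.0190 K
dL = 1.820000e-05 * 83.4960 * 71.0190 = 0.107922 m
L_final = 83.603922 m

dL = 0.107922 m


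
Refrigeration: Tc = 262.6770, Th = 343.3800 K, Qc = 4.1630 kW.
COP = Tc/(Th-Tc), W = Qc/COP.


COP = 262.6770 / 80.7030 = 3.2549
W = 4.1630 / 3.2549 = 1.2790 kW

COP = 3.2549, W = 1.2790 kW


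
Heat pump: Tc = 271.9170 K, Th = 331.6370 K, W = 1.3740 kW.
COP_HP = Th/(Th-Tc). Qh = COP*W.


COP = 331.6370 / 59.7200 = 5.5532
Qh = 5.5532 * 1.3740 = 7.6301 kW

COP = 5.5532, Qh = 7.6301 kW


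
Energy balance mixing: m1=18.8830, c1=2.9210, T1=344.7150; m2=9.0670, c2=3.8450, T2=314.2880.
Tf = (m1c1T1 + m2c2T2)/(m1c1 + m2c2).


num = 29970.4306
den = 90.0199
Tf = 332.9313 K

332.9313 K


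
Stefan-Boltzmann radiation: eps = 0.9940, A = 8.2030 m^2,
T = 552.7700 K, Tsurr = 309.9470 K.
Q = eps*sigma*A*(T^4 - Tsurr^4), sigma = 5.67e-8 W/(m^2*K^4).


T^4 = 9.3364e+10
Tsurr^4 = 9.2289e+09
Q = 0.9940 * 5.67e-8 * 8.2030 * 8.4135e+10 = 38897.1361 W

38897.1361 W


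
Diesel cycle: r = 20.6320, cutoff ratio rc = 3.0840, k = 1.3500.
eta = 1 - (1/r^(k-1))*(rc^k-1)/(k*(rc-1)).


r^(k-1) = 2.8846
rc^k = 4.5741
eta = 0.5596 = 55.9603%

55.9603%


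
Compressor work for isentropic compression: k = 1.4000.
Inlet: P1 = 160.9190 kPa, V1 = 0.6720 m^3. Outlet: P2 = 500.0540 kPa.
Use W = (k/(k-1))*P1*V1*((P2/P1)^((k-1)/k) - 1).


(k-1)/k = 0.2857
(P2/P1)^exp = 1.3826
W = 3.5000 * 160.9190 * 0.6720 * (1.3826 - 1) = 144.7973 kJ

144.7973 kJ


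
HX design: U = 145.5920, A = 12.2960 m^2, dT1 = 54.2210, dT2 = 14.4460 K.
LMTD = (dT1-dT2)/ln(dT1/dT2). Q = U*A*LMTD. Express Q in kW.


LMTD = 30.0722 K
Q = 145.5920 * 12.2960 * 30.0722 = 53835.2060 W = 53.8352 kW

53.8352 kW


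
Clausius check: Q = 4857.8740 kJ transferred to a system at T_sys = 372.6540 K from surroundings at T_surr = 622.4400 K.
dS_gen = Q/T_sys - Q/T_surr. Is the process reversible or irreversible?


dS_sys = 4857.8740/372.6540 = 13.0359 kJ/K
dS_surr = -4857.8740/622.4400 = -7.8046 kJ/K
dS_gen = 13.0359 - 7.8046 = 5.2313 kJ/K (irreversible)

dS_gen = 5.2313 kJ/K, irreversible


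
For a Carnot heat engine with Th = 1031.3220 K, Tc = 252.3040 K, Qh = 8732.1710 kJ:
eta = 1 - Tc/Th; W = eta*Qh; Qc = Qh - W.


eta = 1 - 252.3040/1031.3220 = 0.7554
W = 0.7554 * 8732.1710 = 6595.9210 kJ
Qc = 8732.1710 - 6595.9210 = 2136.2500 kJ

eta = 75.5359%, W = 6595.9210 kJ, Qc = 2136.2500 kJ


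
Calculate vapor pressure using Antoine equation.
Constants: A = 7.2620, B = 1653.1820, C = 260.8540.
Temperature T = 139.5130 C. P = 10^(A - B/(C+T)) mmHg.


C+T = 400.3670
B/(C+T) = 4.1292
log10(P) = 7.2620 - 4.1292 = 3.1328
P = 10^3.1328 = 1357.7928 mmHg

1357.7928 mmHg


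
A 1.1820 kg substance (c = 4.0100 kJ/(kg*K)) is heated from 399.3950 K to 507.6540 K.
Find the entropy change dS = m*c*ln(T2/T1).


T2/T1 = 1.2711
ln(T2/T1) = 0.2398
dS = 1.1820 * 4.0100 * 0.2398 = 1.1368 kJ/K

1.1368 kJ/K


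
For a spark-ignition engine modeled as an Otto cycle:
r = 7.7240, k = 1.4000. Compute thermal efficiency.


r^(k-1) = 2.2654
eta = 1 - 1/2.2654 = 0.5586 = 55.8569%

55.8569%


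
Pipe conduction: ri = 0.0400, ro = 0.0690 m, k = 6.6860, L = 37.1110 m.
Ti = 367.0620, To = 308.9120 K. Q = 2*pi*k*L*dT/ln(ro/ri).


dT = 58.1500 K
ln(ro/ri) = 0.5452
Q = 2*pi*6.6860*37.1110*58.1500 / 0.5452 = 166272.8046 W

166272.8046 W


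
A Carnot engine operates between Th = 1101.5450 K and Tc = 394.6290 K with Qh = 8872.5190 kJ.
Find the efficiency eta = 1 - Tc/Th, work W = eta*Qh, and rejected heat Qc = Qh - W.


eta = 1 - 394.6290/1101.5450 = 0.6417
W = 0.6417 * 8872.5190 = 5693.9350 kJ
Qc = 8872.5190 - 5693.9350 = 3178.5840 kJ

eta = 64.1750%, W = 5693.9350 kJ, Qc = 3178.5840 kJ


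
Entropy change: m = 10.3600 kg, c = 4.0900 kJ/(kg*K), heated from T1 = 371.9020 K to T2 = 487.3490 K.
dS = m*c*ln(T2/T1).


T2/T1 = 1.3104
ln(T2/T1) = 0.2704
dS = 10.3600 * 4.0900 * 0.2704 = 11.4554 kJ/K

11.4554 kJ/K


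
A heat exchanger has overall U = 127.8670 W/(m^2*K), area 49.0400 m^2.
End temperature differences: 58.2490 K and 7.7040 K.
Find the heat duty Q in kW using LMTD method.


LMTD = 24.9853 K
Q = 127.8670 * 49.0400 * 24.9853 = 156672.9398 W = 156.6729 kW

156.6729 kW


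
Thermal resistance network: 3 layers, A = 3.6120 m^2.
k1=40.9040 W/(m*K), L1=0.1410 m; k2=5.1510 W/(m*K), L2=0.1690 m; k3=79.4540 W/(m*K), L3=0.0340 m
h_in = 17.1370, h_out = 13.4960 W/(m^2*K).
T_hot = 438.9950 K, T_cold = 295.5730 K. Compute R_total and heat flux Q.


R_conv_in = 1/(17.1370*3.6120) = 0.0162
R_1 = 0.1410/(40.9040*3.6120) = 0.0010
R_2 = 0.1690/(5.1510*3.6120) = 0.0091
R_3 = 0.0340/(79.4540*3.6120) = 0.0001
R_conv_out = 1/(13.4960*3.6120) = 0.0205
R_total = 0.0468 K/W
Q = 143.4220 / 0.0468 = 3062.9079 W

R_total = 0.0468 K/W, Q = 3062.9079 W


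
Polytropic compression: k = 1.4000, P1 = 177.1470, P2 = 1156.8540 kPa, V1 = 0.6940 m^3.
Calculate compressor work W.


(k-1)/k = 0.2857
(P2/P1)^exp = 1.7094
W = 3.5000 * 177.1470 * 0.6940 * (1.7094 - 1) = 305.2438 kJ

305.2438 kJ


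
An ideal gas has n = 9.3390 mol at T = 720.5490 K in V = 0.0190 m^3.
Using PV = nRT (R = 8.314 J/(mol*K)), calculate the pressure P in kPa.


P = nRT/V = 9.3390 * 8.314 * 720.5490 / 0.0190
= 55946.6279 / 0.0190 = 2944559.3643 Pa = 2944.5594 kPa

2944.5594 kPa


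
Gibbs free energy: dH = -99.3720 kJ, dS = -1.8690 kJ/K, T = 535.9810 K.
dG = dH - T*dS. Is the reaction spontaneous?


T*dS = 535.9810 * -1.8690 = -1001.7485 kJ
dG = -99.3720 + 1001.7485 = 902.3765 kJ (non-spontaneous)

dG = 902.3765 kJ, non-spontaneous


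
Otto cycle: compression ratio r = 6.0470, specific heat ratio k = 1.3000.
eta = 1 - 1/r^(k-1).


r^(k-1) = 1.7158
eta = 1 - 1/1.7158 = 0.4172 = 41.7175%

41.7175%


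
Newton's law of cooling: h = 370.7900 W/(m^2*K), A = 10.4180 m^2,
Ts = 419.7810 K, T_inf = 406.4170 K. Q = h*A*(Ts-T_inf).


dT = 13.3640 K
Q = 370.7900 * 10.4180 * 13.3640 = 51623.6649 W

51623.6649 W


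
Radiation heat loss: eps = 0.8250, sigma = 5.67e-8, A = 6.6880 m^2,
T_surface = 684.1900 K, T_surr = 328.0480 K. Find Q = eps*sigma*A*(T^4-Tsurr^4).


T^4 = 2.1913e+11
Tsurr^4 = 1.1581e+10
Q = 0.8250 * 5.67e-8 * 6.6880 * 2.0755e+11 = 64932.0409 W

64932.0409 W


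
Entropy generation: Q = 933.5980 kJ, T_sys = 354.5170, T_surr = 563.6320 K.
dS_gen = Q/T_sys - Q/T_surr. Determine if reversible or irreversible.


dS_sys = 933.5980/354.5170 = 2.6334 kJ/K
dS_surr = -933.5980/563.6320 = -1.6564 kJ/K
dS_gen = 2.6334 - 1.6564 = 0.9770 kJ/K (irreversible)

dS_gen = 0.9770 kJ/K, irreversible


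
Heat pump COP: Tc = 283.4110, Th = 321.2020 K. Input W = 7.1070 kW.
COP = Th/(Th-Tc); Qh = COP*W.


COP = 321.2020 / 37.7910 = 8.4994
Qh = 8.4994 * 7.1070 = 60.4055 kW

COP = 8.4994, Qh = 60.4055 kW


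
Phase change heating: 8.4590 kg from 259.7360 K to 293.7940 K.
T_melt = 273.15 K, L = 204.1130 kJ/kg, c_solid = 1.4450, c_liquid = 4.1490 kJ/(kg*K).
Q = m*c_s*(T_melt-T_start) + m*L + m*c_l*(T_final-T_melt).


Q1 (sensible, solid) = 8.4590 * 1.4450 * 13.4140 = 163.9627 kJ
Q2 (latent) = 8.4590 * 204.1130 = 1726.5919 kJ
Q3 (sensible, liquid) = 8.4590 * 4.1490 * 20.6440 = 724.5299 kJ
Q_total = 2615.0845 kJ

2615.0845 kJ


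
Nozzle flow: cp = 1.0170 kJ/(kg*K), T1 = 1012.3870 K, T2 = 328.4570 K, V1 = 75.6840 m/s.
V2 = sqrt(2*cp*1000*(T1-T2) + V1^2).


dT = 683.9300 K
2*cp*1000*dT = 1391113.6200
V1^2 = 5728.0679
V2 = sqrt(1396841.6879) = 1181.8806 m/s

1181.8806 m/s


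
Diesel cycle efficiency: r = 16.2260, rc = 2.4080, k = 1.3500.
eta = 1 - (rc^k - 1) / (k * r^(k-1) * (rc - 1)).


r^(k-1) = 2.6520
rc^k = 3.2752
eta = 0.5487 = 54.8657%

54.8657%


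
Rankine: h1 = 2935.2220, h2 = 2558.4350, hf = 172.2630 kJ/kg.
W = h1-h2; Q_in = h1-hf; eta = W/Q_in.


W = 376.7870 kJ/kg
Q_in = 2762.9590 kJ/kg
eta = 0.1364 = 13.6371%

eta = 13.6371%


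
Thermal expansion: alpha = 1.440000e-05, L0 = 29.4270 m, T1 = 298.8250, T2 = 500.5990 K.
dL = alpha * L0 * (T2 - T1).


dT = 201.7740 K
dL = 1.440000e-05 * 29.4270 * 201.7740 = 0.085501 m
L_final = 29.512501 m

dL = 0.085501 m


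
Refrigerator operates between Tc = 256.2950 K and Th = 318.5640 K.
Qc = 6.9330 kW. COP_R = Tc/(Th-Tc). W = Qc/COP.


COP = 256.2950 / 62.2690 = 4.1159
W = 6.9330 / 4.1159 = 1.6844 kW

COP = 4.1159, W = 1.6844 kW


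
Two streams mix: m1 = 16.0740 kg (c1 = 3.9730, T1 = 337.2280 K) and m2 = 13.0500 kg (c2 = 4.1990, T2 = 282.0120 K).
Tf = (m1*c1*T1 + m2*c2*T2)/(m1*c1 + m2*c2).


num = 36989.4527
den = 118.6590
Tf = 311.7291 K

311.7291 K


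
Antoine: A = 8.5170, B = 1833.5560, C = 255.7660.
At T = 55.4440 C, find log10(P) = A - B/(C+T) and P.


C+T = 311.2100
B/(C+T) = 5.8917
log10(P) = 8.5170 - 5.8917 = 2.6253
P = 10^2.6253 = 421.9878 mmHg

421.9878 mmHg


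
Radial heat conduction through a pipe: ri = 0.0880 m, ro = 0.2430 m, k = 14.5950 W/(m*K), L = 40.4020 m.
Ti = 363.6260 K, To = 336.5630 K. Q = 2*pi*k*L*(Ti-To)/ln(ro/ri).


dT = 27.0630 K
ln(ro/ri) = 1.0157
Q = 2*pi*14.5950*40.4020*27.0630 / 1.0157 = 98715.8266 W

98715.8266 W


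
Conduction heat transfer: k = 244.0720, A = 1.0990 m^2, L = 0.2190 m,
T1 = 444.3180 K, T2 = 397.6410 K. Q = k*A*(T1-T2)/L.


dT = 46.6770 K
Q = 244.0720 * 1.0990 * 46.6770 / 0.2190 = 57170.8268 W

57170.8268 W


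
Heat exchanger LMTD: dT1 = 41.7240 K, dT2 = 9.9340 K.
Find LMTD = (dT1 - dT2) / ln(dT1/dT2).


dT1/dT2 = 4.2001
ln(dT1/dT2) = 1.4351
LMTD = 31.7900 / 1.4351 = 22.1516 K

22.1516 K


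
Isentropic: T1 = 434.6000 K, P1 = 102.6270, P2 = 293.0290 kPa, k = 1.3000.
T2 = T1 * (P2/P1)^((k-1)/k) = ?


(k-1)/k = 0.2308
(P2/P1)^exp = 1.2739
T2 = 434.6000 * 1.2739 = 553.6553 K

553.6553 K


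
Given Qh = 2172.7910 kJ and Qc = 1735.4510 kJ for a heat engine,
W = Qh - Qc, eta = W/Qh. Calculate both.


W = 2172.7910 - 1735.4510 = 437.3400 kJ
eta = 437.3400 / 2172.7910 = 0.2013 = 20.1280%

W = 437.3400 kJ, eta = 20.1280%


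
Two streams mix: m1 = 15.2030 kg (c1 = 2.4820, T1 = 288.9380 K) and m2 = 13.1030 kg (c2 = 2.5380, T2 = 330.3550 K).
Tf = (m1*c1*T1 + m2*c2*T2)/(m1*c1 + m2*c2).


num = 21888.8343
den = 70.9893
Tf = 308.3401 K

308.3401 K


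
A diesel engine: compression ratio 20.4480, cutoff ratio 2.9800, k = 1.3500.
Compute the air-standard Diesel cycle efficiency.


r^(k-1) = 2.8756
rc^k = 4.3671
eta = 0.5619 = 56.1946%

56.1946%


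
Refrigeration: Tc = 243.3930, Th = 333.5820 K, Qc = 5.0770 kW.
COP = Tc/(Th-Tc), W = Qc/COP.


COP = 243.3930 / 90.1890 = 2.6987
W = 5.0770 / 2.6987 = 1.8813 kW

COP = 2.6987, W = 1.8813 kW


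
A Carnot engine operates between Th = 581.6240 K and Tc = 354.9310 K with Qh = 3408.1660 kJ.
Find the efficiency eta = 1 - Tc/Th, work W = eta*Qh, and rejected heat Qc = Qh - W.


eta = 1 - 354.9310/581.6240 = 0.3898
W = 0.3898 * 3408.1660 = 1328.3623 kJ
Qc = 3408.1660 - 1328.3623 = 2079.8037 kJ

eta = 38.9759%, W = 1328.3623 kJ, Qc = 2079.8037 kJ


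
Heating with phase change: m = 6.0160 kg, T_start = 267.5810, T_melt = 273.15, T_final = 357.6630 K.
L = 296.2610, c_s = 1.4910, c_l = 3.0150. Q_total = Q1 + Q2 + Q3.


Q1 (sensible, solid) = 6.0160 * 1.4910 * 5.5690 = 49.9531 kJ
Q2 (latent) = 6.0160 * 296.2610 = 1782.3062 kJ
Q3 (sensible, liquid) = 6.0160 * 3.0150 * 84.5130 = 1532.9171 kJ
Q_total = 3365.1764 kJ

3365.1764 kJ


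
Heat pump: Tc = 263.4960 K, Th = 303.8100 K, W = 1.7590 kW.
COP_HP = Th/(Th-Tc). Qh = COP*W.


COP = 303.8100 / 40.3140 = 7.5361
Qh = 7.5361 * 1.7590 = 13.2560 kW

COP = 7.5361, Qh = 13.2560 kW


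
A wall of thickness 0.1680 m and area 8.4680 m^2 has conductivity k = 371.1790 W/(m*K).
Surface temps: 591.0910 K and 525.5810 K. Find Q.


dT = 65.5100 K
Q = 371.1790 * 8.4680 * 65.5100 / 0.1680 = 1225638.9792 W

1225638.9792 W


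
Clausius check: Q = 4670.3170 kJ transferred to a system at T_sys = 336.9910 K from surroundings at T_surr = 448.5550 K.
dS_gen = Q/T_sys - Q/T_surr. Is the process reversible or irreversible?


dS_sys = 4670.3170/336.9910 = 13.8589 kJ/K
dS_surr = -4670.3170/448.5550 = -10.4119 kJ/K
dS_gen = 13.8589 - 10.4119 = 3.4470 kJ/K (irreversible)

dS_gen = 3.4470 kJ/K, irreversible


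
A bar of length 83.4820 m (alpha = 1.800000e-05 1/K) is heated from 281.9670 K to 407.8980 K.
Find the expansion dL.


dT = 125.9310 K
dL = 1.800000e-05 * 83.4820 * 125.9310 = 0.189233 m
L_final = 83.671233 m

dL = 0.189233 m


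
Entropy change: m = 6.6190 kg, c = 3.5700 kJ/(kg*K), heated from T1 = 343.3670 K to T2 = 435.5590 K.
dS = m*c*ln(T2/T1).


T2/T1 = 1.2685
ln(T2/T1) = 0.2378
dS = 6.6190 * 3.5700 * 0.2378 = 5.6199 kJ/K

5.6199 kJ/K


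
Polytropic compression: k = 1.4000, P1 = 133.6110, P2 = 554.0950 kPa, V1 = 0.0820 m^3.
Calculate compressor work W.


(k-1)/k = 0.2857
(P2/P1)^exp = 1.5014
W = 3.5000 * 133.6110 * 0.0820 * (1.5014 - 1) = 19.2270 kJ

19.2270 kJ


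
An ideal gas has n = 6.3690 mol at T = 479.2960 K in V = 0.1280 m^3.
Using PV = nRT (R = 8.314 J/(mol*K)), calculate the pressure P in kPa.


P = nRT/V = 6.3690 * 8.314 * 479.2960 / 0.1280
= 25379.6176 / 0.1280 = 198278.2622 Pa = 198.2783 kPa

198.2783 kPa


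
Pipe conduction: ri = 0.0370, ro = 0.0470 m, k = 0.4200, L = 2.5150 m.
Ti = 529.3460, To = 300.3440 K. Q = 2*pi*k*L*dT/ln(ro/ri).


dT = 229.0020 K
ln(ro/ri) = 0.2392
Q = 2*pi*0.4200*2.5150*229.0020 / 0.2392 = 6353.1827 W

6353.1827 W


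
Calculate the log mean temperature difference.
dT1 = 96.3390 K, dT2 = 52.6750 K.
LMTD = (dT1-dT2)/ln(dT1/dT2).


dT1/dT2 = 1.8289
ln(dT1/dT2) = 0.6037
LMTD = 43.6640 / 0.6037 = 72.3234 K

72.3234 K


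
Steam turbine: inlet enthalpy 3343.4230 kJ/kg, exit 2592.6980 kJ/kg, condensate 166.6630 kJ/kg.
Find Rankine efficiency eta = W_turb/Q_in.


W = 750.7250 kJ/kg
Q_in = 3176.7600 kJ/kg
eta = 0.2363 = 23.6318%

eta = 23.6318%


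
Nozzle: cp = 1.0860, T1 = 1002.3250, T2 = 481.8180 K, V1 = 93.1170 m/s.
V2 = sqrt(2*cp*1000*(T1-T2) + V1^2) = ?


dT = 520.5070 K
2*cp*1000*dT = 1130541.2040
V1^2 = 8670.7757
V2 = sqrt(1139211.9797) = 1067.3387 m/s

1067.3387 m/s


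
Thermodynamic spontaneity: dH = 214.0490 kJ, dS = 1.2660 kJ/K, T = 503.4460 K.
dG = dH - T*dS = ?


T*dS = 503.4460 * 1.2660 = 637.3626 kJ
dG = 214.0490 - 637.3626 = -423.3136 kJ (spontaneous)

dG = -423.3136 kJ, spontaneous


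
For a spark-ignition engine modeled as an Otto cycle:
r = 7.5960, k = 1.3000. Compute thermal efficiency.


r^(k-1) = 1.8373
eta = 1 - 1/1.8373 = 0.4557 = 45.5717%

45.5717%


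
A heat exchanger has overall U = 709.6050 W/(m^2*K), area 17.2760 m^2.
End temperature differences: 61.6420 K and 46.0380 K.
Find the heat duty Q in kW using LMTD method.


LMTD = 53.4610 K
Q = 709.6050 * 17.2760 * 53.4610 = 655385.6845 W = 655.3857 kW

655.3857 kW


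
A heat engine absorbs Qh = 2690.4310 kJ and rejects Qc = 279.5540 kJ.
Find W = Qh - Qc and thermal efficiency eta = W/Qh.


W = 2690.4310 - 279.5540 = 2410.8770 kJ
eta = 2410.8770 / 2690.4310 = 0.8961 = 89.6093%

W = 2410.8770 kJ, eta = 89.6093%


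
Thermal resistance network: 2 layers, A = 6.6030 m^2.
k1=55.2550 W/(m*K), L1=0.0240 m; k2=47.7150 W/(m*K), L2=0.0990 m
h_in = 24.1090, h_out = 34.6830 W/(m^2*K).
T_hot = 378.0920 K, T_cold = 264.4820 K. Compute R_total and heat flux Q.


R_conv_in = 1/(24.1090*6.6030) = 0.0063
R_1 = 0.0240/(55.2550*6.6030) = 6.5781e-05
R_2 = 0.0990/(47.7150*6.6030) = 0.0003
R_conv_out = 1/(34.6830*6.6030) = 0.0044
R_total = 0.0110 K/W
Q = 113.6100 / 0.0110 = 10301.6558 W

R_total = 0.0110 K/W, Q = 10301.6558 W


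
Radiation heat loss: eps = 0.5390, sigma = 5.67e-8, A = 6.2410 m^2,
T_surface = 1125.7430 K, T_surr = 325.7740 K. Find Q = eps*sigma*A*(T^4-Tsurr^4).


T^4 = 1.6060e+12
Tsurr^4 = 1.1263e+10
Q = 0.5390 * 5.67e-8 * 6.2410 * 1.5948e+12 = 304177.1287 W

304177.1287 W


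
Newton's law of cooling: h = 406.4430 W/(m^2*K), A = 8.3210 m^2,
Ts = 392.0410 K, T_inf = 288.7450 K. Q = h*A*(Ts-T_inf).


dT = 103.2960 K
Q = 406.4430 * 8.3210 * 103.2960 = 349348.3325 W

349348.3325 W


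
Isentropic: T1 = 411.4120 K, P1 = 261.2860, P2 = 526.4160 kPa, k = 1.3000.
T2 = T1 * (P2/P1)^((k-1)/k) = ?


(k-1)/k = 0.2308
(P2/P1)^exp = 1.1754
T2 = 411.4120 * 1.1754 = 483.5929 K

483.5929 K


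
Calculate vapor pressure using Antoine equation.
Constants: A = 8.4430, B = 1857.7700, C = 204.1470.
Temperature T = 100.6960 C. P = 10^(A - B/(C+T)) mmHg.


C+T = 304.8430
B/(C+T) = 6.0942
log10(P) = 8.4430 - 6.0942 = 2.3488
P = 10^2.3488 = 223.2615 mmHg

223.2615 mmHg


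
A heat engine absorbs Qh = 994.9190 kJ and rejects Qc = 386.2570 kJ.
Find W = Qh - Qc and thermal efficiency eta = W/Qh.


W = 994.9190 - 386.2570 = 608.6620 kJ
eta = 608.6620 / 994.9190 = 0.6118 = 61.1770%

W = 608.6620 kJ, eta = 61.1770%


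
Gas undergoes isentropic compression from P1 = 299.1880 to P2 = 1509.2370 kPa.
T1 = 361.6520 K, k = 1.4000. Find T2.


(k-1)/k = 0.2857
(P2/P1)^exp = 1.5878
T2 = 361.6520 * 1.5878 = 574.2416 K

574.2416 K


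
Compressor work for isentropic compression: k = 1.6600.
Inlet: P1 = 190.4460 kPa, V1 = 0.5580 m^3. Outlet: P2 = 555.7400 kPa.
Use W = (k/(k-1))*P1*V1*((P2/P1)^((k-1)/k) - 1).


(k-1)/k = 0.3976
(P2/P1)^exp = 1.5308
W = 2.5152 * 190.4460 * 0.5580 * (1.5308 - 1) = 141.8741 kJ

141.8741 kJ


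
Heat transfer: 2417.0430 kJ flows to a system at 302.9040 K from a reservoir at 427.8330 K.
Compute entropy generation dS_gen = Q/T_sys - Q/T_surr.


dS_sys = 2417.0430/302.9040 = 7.9796 kJ/K
dS_surr = -2417.0430/427.8330 = -5.6495 kJ/K
dS_gen = 7.9796 - 5.6495 = 2.3301 kJ/K (irreversible)

dS_gen = 2.3301 kJ/K, irreversible


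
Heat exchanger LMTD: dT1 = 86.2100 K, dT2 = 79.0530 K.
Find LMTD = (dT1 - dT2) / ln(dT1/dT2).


dT1/dT2 = 1.0905
ln(dT1/dT2) = 0.0867
LMTD = 7.1570 / 0.0867 = 82.5798 K

82.5798 K


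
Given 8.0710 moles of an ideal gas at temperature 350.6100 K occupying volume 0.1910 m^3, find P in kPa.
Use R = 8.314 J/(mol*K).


P = nRT/V = 8.0710 * 8.314 * 350.6100 / 0.1910
= 23526.7353 / 0.1910 = 123176.6246 Pa = 123.1766 kPa

123.1766 kPa


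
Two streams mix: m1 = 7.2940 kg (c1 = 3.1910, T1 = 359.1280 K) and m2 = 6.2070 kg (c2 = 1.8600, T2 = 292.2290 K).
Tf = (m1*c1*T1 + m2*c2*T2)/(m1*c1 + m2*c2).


num = 11732.5492
den = 34.8202
Tf = 336.9469 K

336.9469 K


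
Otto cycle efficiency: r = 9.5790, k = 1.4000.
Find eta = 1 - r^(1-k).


r^(k-1) = 2.4690
eta = 1 - 1/2.4690 = 0.5950 = 59.4984%

59.4984%


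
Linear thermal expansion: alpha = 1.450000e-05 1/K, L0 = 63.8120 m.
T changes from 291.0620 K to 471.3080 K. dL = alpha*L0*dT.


dT = 180.2460 K
dL = 1.450000e-05 * 63.8120 * 180.2460 = 0.166777 m
L_final = 63.978777 m

dL = 0.166777 m


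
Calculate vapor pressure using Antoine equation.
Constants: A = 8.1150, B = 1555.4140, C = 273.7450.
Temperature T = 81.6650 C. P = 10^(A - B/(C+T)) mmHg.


C+T = 355.4100
B/(C+T) = 4.3764
log10(P) = 8.1150 - 4.3764 = 3.7386
P = 10^3.7386 = 5477.8046 mmHg

5477.8046 mmHg


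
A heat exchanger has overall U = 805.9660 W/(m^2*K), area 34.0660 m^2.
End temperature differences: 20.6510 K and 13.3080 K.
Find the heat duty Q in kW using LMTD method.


LMTD = 16.7115 K
Q = 805.9660 * 34.0660 * 16.7115 = 458831.1918 W = 458.8312 kW

458.8312 kW


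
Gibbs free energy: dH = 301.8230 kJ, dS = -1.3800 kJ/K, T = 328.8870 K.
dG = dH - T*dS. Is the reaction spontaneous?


T*dS = 328.8870 * -1.3800 = -453.8641 kJ
dG = 301.8230 + 453.8641 = 755.6871 kJ (non-spontaneous)

dG = 755.6871 kJ, non-spontaneous


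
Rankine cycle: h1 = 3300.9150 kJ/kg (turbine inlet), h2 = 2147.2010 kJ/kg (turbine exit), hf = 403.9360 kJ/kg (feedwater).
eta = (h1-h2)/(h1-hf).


W = 1153.7140 kJ/kg
Q_in = 2896.9790 kJ/kg
eta = 0.3982 = 39.8247%

eta = 39.8247%


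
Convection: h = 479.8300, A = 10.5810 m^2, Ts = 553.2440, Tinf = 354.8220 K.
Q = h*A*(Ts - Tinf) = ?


dT = 198.4220 K
Q = 479.8300 * 10.5810 * 198.4220 = 1007404.6118 W

1007404.6118 W


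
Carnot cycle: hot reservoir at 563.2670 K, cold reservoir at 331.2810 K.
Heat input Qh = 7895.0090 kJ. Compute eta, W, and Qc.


eta = 1 - 331.2810/563.2670 = 0.4119
W = 0.4119 * 7895.0090 = 3251.6223 kJ
Qc = 7895.0090 - 3251.6223 = 4643.3867 kJ

eta = 41.1858%, W = 3251.6223 kJ, Qc = 4643.3867 kJ


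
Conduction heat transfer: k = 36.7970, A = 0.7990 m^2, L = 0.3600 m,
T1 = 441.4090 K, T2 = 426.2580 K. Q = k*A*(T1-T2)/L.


dT = 15.1510 K
Q = 36.7970 * 0.7990 * 15.1510 / 0.3600 = 1237.3655 W

1237.3655 W


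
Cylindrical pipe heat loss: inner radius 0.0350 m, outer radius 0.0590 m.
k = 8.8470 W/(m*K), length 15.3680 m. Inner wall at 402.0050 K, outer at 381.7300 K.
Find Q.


dT = 20.2750 K
ln(ro/ri) = 0.5222
Q = 2*pi*8.8470*15.3680*20.2750 / 0.5222 = 33168.5185 W

33168.5185 W


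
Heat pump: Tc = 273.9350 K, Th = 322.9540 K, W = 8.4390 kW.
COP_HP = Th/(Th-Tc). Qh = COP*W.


COP = 322.9540 / 49.0190 = 6.5883
Qh = 6.5883 * 8.4390 = 55.5990 kW

COP = 6.5883, Qh = 55.5990 kW


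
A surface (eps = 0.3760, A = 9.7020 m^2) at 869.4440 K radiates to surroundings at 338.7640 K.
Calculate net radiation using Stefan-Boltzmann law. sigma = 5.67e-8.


T^4 = 5.7143e+11
Tsurr^4 = 1.3170e+10
Q = 0.3760 * 5.67e-8 * 9.7020 * 5.5826e+11 = 115470.7833 W

115470.7833 W


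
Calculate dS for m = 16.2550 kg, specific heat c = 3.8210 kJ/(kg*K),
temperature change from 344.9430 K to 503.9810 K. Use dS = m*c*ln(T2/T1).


T2/T1 = 1.4611
ln(T2/T1) = 0.3792
dS = 16.2550 * 3.8210 * 0.3792 = 23.5497 kJ/K

23.5497 kJ/K


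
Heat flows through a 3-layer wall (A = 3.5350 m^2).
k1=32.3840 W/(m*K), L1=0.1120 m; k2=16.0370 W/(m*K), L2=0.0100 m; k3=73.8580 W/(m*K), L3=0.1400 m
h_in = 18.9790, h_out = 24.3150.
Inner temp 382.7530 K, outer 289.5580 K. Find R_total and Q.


R_conv_in = 1/(18.9790*3.5350) = 0.0149
R_1 = 0.1120/(32.3840*3.5350) = 0.0010
R_2 = 0.0100/(16.0370*3.5350) = 0.0002
R_3 = 0.1400/(73.8580*3.5350) = 0.0005
R_conv_out = 1/(24.3150*3.5350) = 0.0116
R_total = 0.0282 K/W
Q = 93.1950 / 0.0282 = 3301.2347 W

R_total = 0.0282 K/W, Q = 3301.2347 W


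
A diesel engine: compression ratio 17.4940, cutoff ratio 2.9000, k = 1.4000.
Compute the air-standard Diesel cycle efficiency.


r^(k-1) = 3.1416
rc^k = 4.4397
eta = 0.5884 = 58.8388%

58.8388%


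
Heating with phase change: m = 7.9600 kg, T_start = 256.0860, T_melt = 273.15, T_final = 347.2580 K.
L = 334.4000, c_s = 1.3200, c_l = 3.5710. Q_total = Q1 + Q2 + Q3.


Q1 (sensible, solid) = 7.9600 * 1.3200 * 17.0640 = 179.2949 kJ
Q2 (latent) = 7.9600 * 334.4000 = 2661.8240 kJ
Q3 (sensible, liquid) = 7.9600 * 3.5710 * 74.1080 = 2106.5318 kJ
Q_total = 4947.6506 kJ

4947.6506 kJ


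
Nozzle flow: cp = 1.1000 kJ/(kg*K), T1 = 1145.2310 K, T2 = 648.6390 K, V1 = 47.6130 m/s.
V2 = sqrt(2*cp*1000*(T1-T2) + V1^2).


dT = 496.5920 K
2*cp*1000*dT = 1092502.4000
V1^2 = 2266.9978
V2 = sqrt(1094769.3978) = 1046.3123 m/s

1046.3123 m/s


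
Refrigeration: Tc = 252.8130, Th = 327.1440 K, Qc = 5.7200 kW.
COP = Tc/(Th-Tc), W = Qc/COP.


COP = 252.8130 / 74.3310 = 3.4012
W = 5.7200 / 3.4012 = 1.6818 kW

COP = 3.4012, W = 1.6818 kW


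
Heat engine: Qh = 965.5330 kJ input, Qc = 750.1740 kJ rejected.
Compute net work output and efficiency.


W = 965.5330 - 750.1740 = 215.3590 kJ
eta = 215.3590 / 965.5330 = 0.2230 = 22.3047%

W = 215.3590 kJ, eta = 22.3047%


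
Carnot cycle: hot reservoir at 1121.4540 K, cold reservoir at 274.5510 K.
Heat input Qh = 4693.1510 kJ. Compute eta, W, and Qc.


eta = 1 - 274.5510/1121.4540 = 0.7552
W = 0.7552 * 4693.1510 = 3544.1879 kJ
Qc = 4693.1510 - 3544.1879 = 1148.9631 kJ

eta = 75.5183%, W = 3544.1879 kJ, Qc = 1148.9631 kJ


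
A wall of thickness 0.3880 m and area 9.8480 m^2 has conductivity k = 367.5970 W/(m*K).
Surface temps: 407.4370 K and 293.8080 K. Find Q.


dT = 113.6290 K
Q = 367.5970 * 9.8480 * 113.6290 / 0.3880 = 1060174.7522 W

1060174.7522 W


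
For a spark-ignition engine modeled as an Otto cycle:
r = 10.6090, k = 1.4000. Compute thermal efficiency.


r^(k-1) = 2.5720
eta = 1 - 1/2.5720 = 0.6112 = 61.1196%

61.1196%


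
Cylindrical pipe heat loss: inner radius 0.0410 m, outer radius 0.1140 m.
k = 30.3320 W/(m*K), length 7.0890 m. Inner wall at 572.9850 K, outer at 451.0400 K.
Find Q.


dT = 121.9450 K
ln(ro/ri) = 1.0226
Q = 2*pi*30.3320*7.0890*121.9450 / 1.0226 = 161106.4387 W

161106.4387 W


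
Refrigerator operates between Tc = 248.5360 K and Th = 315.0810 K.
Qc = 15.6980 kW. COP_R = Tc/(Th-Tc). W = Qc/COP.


COP = 248.5360 / 66.5450 = 3.7349
W = 15.6980 / 3.7349 = 4.2031 kW

COP = 3.7349, W = 4.2031 kW


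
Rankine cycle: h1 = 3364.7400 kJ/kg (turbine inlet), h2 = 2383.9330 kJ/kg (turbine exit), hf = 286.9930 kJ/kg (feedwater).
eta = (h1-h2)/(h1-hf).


W = 980.8070 kJ/kg
Q_in = 3077.7470 kJ/kg
eta = 0.3187 = 31.8677%

eta = 31.8677%


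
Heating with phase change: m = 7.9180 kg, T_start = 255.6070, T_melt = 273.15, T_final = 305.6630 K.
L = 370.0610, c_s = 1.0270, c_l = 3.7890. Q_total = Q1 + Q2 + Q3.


Q1 (sensible, solid) = 7.9180 * 1.0270 * 17.5430 = 142.6559 kJ
Q2 (latent) = 7.9180 * 370.0610 = 2930.1430 kJ
Q3 (sensible, liquid) = 7.9180 * 3.7890 * 32.5130 = 975.4323 kJ
Q_total = 4048.2313 kJ

4048.2313 kJ


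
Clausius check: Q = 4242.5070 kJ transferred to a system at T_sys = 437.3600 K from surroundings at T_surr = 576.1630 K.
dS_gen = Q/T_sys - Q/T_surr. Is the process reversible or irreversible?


dS_sys = 4242.5070/437.3600 = 9.7003 kJ/K
dS_surr = -4242.5070/576.1630 = -7.3634 kJ/K
dS_gen = 9.7003 - 7.3634 = 2.3369 kJ/K (irreversible)

dS_gen = 2.3369 kJ/K, irreversible


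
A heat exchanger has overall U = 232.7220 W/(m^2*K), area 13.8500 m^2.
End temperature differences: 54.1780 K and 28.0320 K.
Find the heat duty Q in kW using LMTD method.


LMTD = 39.6796 K
Q = 232.7220 * 13.8500 * 39.6796 = 127895.2372 W = 127.8952 kW

127.8952 kW


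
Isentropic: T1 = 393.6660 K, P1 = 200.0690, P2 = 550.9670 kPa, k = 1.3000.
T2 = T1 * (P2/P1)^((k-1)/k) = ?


(k-1)/k = 0.2308
(P2/P1)^exp = 1.2634
T2 = 393.6660 * 1.2634 = 497.3405 K

497.3405 K


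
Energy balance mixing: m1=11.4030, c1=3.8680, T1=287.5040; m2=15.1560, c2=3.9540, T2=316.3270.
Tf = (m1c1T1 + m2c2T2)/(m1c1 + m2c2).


num = 31637.3550
den = 104.0336
Tf = 304.1070 K

304.1070 K


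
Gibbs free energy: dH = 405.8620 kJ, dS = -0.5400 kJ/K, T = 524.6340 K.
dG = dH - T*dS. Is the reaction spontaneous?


T*dS = 524.6340 * -0.5400 = -283.3024 kJ
dG = 405.8620 + 283.3024 = 689.1644 kJ (non-spontaneous)

dG = 689.1644 kJ, non-spontaneous


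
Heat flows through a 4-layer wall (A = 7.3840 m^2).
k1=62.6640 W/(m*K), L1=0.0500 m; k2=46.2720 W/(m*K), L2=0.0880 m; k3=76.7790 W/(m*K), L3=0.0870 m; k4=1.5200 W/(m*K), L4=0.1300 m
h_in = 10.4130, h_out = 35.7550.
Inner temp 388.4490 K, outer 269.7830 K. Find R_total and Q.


R_conv_in = 1/(10.4130*7.3840) = 0.0130
R_1 = 0.0500/(62.6640*7.3840) = 0.0001
R_2 = 0.0880/(46.2720*7.3840) = 0.0003
R_3 = 0.0870/(76.7790*7.3840) = 0.0002
R_4 = 0.1300/(1.5200*7.3840) = 0.0116
R_conv_out = 1/(35.7550*7.3840) = 0.0038
R_total = 0.0289 K/W
Q = 118.6660 / 0.0289 = 4106.7931 W

R_total = 0.0289 K/W, Q = 4106.7931 W


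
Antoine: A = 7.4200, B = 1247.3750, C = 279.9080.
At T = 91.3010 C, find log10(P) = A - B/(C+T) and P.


C+T = 371.2090
B/(C+T) = 3.3603
log10(P) = 7.4200 - 3.3603 = 4.0597
P = 10^4.0597 = 11473.5083 mmHg

11473.5083 mmHg


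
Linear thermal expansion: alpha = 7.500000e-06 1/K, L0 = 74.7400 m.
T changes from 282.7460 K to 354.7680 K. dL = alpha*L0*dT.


dT = 72.0220 K
dL = 7.500000e-06 * 74.7400 * 72.0220 = 0.040372 m
L_final = 74.780372 m

dL = 0.040372 m


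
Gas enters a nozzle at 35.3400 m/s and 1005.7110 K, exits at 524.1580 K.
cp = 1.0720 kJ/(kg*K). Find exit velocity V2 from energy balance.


dT = 481.5530 K
2*cp*1000*dT = 1032449.6320
V1^2 = 1248.9156
V2 = sqrt(1033698.5476) = 1016.7097 m/s

1016.7097 m/s


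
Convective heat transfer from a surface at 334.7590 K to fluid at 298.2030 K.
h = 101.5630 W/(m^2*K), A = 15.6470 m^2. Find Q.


dT = 36.5560 K
Q = 101.5630 * 15.6470 * 36.5560 = 58093.1963 W

58093.1963 W


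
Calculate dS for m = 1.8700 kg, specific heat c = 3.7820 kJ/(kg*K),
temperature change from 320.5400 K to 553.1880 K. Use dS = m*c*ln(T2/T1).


T2/T1 = 1.7258
ln(T2/T1) = 0.5457
dS = 1.8700 * 3.7820 * 0.5457 = 3.8593 kJ/K

3.8593 kJ/K


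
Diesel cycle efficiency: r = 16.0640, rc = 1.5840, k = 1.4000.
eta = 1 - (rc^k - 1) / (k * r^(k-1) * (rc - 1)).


r^(k-1) = 3.0363
rc^k = 1.9040
eta = 0.6359 = 63.5862%

63.5862%


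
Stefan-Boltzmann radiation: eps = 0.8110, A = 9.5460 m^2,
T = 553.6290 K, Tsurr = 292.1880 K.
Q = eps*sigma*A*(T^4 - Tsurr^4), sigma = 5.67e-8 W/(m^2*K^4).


T^4 = 9.3945e+10
Tsurr^4 = 7.2887e+09
Q = 0.8110 * 5.67e-8 * 9.5460 * 8.6657e+10 = 38038.8454 W

38038.8454 W


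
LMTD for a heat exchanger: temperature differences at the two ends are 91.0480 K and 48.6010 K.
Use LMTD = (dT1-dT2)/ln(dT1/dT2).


dT1/dT2 = 1.8734
ln(dT1/dT2) = 0.6277
LMTD = 42.4470 / 0.6277 = 67.6185 K

67.6185 K


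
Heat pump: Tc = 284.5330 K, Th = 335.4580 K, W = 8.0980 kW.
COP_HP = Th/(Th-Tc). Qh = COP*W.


COP = 335.4580 / 50.9250 = 6.5873
Qh = 6.5873 * 8.0980 = 53.3439 kW

COP = 6.5873, Qh = 53.3439 kW


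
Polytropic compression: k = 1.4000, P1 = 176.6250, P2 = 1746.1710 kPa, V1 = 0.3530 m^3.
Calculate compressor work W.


(k-1)/k = 0.2857
(P2/P1)^exp = 1.9244
W = 3.5000 * 176.6250 * 0.3530 * (1.9244 - 1) = 201.7230 kJ

201.7230 kJ


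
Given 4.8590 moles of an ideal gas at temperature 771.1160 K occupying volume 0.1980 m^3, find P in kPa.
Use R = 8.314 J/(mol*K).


P = nRT/V = 4.8590 * 8.314 * 771.1160 / 0.1980
= 31151.3329 / 0.1980 = 157329.9641 Pa = 157.3300 kPa

157.3300 kPa


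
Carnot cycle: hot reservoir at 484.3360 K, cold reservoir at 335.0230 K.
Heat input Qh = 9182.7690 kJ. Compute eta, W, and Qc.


eta = 1 - 335.0230/484.3360 = 0.3083
W = 0.3083 * 9182.7690 = 2830.9000 kJ
Qc = 9182.7690 - 2830.9000 = 6351.8690 kJ

eta = 30.8284%, W = 2830.9000 kJ, Qc = 6351.8690 kJ


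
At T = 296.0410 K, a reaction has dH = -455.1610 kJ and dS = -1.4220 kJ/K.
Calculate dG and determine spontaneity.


T*dS = 296.0410 * -1.4220 = -420.9703 kJ
dG = -455.1610 + 420.9703 = -34.1907 kJ (spontaneous)

dG = -34.1907 kJ, spontaneous


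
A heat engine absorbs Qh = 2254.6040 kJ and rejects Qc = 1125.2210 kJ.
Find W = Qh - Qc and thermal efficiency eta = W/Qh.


W = 2254.6040 - 1125.2210 = 1129.3830 kJ
eta = 1129.3830 / 2254.6040 = 0.5009 = 50.0923%

W = 1129.3830 kJ, eta = 50.0923%


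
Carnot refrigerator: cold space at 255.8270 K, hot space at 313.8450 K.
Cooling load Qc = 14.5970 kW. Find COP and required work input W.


COP = 255.8270 / 58.0180 = 4.4094
W = 14.5970 / 4.4094 = 3.3104 kW

COP = 4.4094, W = 3.3104 kW


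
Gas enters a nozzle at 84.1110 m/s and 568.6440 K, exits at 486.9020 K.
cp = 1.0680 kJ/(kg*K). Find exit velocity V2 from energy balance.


dT = 81.7420 K
2*cp*1000*dT = 174600.9120
V1^2 = 7074.6603
V2 = sqrt(181675.5723) = 426.2342 m/s

426.2342 m/s


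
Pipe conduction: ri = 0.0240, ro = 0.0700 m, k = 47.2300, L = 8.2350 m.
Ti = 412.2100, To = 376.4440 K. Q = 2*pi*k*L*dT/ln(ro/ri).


dT = 35.7660 K
ln(ro/ri) = 1.0704
Q = 2*pi*47.2300*8.2350*35.7660 / 1.0704 = 81652.3874 W

81652.3874 W


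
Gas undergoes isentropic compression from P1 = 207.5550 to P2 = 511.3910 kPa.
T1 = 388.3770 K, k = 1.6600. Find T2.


(k-1)/k = 0.3976
(P2/P1)^exp = 1.4312
T2 = 388.3770 * 1.4312 = 555.8502 K

555.8502 K


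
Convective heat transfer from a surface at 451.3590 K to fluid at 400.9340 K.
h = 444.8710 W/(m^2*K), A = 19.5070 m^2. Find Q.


dT = 50.4250 K
Q = 444.8710 * 19.5070 * 50.4250 = 437593.1218 W

437593.1218 W


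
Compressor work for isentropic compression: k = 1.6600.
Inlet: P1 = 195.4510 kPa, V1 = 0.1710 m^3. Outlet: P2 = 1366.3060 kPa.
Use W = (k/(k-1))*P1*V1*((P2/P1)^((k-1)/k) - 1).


(k-1)/k = 0.3976
(P2/P1)^exp = 2.1666
W = 2.5152 * 195.4510 * 0.1710 * (2.1666 - 1) = 98.0623 kJ

98.0623 kJ
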